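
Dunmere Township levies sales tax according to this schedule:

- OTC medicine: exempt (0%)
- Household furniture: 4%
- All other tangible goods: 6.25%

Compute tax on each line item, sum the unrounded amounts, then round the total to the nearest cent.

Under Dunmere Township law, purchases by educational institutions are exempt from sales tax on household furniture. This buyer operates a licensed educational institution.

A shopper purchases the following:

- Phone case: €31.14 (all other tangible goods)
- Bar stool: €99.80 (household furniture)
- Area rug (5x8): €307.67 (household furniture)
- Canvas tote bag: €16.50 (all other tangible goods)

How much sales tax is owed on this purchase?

Phone case €31.14: all other tangible goods → 6.25% → €1.94625
Bar stool €99.80: household furniture, buyer-exempt → 0% → €0.00
Area rug (5x8) €307.67: household furniture, buyer-exempt → 0% → €0.00
Canvas tote bag €16.50: all other tangible goods → 6.25% → €1.03125
Unrounded tax sum = €2.9775 → €2.98

€2.98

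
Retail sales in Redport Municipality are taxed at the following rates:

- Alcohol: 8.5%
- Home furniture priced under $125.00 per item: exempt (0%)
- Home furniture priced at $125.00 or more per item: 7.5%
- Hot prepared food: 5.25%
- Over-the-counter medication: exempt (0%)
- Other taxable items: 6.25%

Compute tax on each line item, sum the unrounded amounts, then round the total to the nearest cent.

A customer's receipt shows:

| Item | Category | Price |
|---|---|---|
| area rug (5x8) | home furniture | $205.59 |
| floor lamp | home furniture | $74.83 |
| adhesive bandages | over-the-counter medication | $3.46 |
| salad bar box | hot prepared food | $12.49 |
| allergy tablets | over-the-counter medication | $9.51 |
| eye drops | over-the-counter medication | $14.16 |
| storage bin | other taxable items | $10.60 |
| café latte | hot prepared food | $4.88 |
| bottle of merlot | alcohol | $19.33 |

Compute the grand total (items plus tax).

Area rug (5x8) $205.59: home furniture, $125.00 or more → 7.5% → $15.41925
Floor lamp $74.83: home furniture, under $125.00 → 0% → $0.00
Adhesive bandages $3.46: over-the-counter medication → 0% → $0.00
Salad bar box $12.49: hot prepared food → 5.25% → $0.655725
Allergy tablets $9.51: over-the-counter medication → 0% → $0.00
Eye drops $14.16: over-the-counter medication → 0% → $0.00
Storage bin $10.60: other taxable items → 6.25% → $0.6625
Café latte $4.88: hot prepared food → 5.25% → $0.2562
Bottle of merlot $19.33: alcohol → 8.5% → $1.64305
Subtotal = $354.85; unrounded tax = $18.636725 → $18.64; total due = $373.49

$373.49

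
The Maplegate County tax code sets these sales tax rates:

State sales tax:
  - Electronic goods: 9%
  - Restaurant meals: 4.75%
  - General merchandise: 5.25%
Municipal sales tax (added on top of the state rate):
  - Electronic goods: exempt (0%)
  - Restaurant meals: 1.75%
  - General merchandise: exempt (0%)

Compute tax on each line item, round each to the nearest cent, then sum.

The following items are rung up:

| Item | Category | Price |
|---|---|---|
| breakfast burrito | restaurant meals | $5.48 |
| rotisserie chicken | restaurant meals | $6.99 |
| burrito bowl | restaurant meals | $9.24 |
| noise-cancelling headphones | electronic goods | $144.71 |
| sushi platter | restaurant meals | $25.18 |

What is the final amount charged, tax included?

$207.67

Breakfast burrito $5.48: restaurant meals → 4.75% + 1.75% municipal = 6.5% → $0.36
Rotisserie chicken $6.99: restaurant meals → 4.75% + 1.75% municipal = 6.5% → $0.45
Burrito bowl $9.24: restaurant meals → 4.75% + 1.75% municipal = 6.5% → $0.60
Noise-cancelling headphones $144.71: electronic goods → 9% + 0% municipal = 9% → $13.02
Sushi platter $25.18: restaurant meals → 4.75% + 1.75% municipal = 6.5% → $1.64
Subtotal = $191.60; tax = $16.07; total due = $207.67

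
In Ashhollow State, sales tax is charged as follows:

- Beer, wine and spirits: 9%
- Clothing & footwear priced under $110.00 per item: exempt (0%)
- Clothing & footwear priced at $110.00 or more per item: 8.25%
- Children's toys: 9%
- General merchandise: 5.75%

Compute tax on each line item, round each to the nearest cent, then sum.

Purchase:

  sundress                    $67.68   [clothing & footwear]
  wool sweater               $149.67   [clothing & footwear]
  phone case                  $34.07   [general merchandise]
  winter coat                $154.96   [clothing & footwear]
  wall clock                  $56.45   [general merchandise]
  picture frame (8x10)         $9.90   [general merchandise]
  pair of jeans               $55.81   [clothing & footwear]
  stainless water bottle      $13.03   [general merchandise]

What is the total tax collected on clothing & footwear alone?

$25.13

Sundress $67.68: clothing & footwear, under $110.00 → 0% → $0.00
Wool sweater $149.67: clothing & footwear, $110.00 or more → 8.25% → $12.35
Winter coat $154.96: clothing & footwear, $110.00 or more → 8.25% → $12.78
Pair of jeans $55.81: clothing & footwear, under $110.00 → 0% → $0.00
Tax on clothing & footwear = $0.00 + $12.35 + $12.78 + $0.00 = $25.13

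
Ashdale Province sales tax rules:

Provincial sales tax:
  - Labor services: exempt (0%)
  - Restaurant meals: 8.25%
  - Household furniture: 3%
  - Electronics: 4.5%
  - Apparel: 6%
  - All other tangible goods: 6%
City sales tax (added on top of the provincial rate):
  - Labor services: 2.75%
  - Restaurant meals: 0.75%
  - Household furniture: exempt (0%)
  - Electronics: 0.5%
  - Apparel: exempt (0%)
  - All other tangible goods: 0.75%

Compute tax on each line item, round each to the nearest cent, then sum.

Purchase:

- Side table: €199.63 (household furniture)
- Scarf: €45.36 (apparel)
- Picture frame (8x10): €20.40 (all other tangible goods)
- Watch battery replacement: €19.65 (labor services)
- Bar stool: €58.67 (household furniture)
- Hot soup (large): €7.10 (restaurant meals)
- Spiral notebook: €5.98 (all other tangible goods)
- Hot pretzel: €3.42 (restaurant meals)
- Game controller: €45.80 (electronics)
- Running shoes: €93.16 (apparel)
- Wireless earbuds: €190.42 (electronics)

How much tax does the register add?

€31.14

Side table €199.63: household furniture → 3% + 0% city = 3% → €5.99
Scarf €45.36: apparel → 6% + 0% city = 6% → €2.72
Picture frame (8x10) €20.40: all other tangible goods → 6% + 0.75% city = 6.75% → €1.38
Watch battery replacement €19.65: labor services → 0% + 2.75% city = 2.75% → €0.54
Bar stool €58.67: household furniture → 3% + 0% city = 3% → €1.76
Hot soup (large) €7.10: restaurant meals → 8.25% + 0.75% city = 9% → €0.64
Spiral notebook €5.98: all other tangible goods → 6% + 0.75% city = 6.75% → €0.40
Hot pretzel €3.42: restaurant meals → 8.25% + 0.75% city = 9% → €0.31
Game controller €45.80: electronics → 4.5% + 0.5% city = 5% → €2.29
Running shoes €93.16: apparel → 6% + 0% city = 6% → €5.59
Wireless earbuds €190.42: electronics → 4.5% + 0.5% city = 5% → €9.52
Total tax = €5.99 + €2.72 + €1.38 + €0.54 + €1.76 + €0.64 + €0.40 + €0.31 + €2.29 + €5.59 + €9.52 = €31.14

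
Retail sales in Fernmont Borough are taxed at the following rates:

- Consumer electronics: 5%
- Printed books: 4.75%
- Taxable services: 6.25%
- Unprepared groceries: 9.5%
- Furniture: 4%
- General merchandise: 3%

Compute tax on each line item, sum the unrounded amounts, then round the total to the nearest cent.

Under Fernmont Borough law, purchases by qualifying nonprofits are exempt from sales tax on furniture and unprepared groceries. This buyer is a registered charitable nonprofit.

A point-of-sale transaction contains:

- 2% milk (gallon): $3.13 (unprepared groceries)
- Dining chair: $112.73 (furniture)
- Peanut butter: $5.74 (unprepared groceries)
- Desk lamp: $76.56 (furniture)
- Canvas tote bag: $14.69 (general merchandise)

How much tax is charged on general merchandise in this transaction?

$0.44

Canvas tote bag $14.69: general merchandise → 3% → $0.4407
Tax on general merchandise: unrounded sum = $0.4407 → $0.44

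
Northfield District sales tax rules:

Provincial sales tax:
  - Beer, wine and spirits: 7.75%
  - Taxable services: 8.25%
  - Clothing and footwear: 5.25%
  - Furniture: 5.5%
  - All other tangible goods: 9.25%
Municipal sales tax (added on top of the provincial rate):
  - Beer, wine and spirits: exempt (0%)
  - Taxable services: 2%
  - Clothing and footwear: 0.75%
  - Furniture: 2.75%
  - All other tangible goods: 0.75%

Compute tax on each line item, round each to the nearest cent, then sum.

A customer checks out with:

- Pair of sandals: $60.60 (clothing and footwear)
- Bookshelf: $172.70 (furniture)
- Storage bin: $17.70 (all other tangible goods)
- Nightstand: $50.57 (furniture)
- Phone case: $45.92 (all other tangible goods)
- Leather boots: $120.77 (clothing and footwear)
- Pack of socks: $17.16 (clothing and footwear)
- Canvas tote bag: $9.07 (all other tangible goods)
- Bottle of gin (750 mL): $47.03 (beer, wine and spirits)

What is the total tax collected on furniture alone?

$18.42

Bookshelf $172.70: furniture → 5.5% + 2.75% municipal = 8.25% → $14.25
Nightstand $50.57: furniture → 5.5% + 2.75% municipal = 8.25% → $4.17
Tax on furniture = $14.25 + $4.17 = $18.42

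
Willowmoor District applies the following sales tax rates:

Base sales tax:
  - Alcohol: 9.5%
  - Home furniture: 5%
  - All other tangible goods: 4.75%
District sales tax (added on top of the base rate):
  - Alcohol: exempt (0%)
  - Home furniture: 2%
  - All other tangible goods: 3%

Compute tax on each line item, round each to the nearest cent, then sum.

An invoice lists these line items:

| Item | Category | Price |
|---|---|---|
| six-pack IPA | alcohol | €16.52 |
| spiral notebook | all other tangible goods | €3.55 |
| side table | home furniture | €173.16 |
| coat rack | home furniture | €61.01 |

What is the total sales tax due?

Six-pack IPA €16.52: alcohol → 9.5% + 0% district = 9.5% → €1.57
Spiral notebook €3.55: all other tangible goods → 4.75% + 3% district = 7.75% → €0.28
Side table €173.16: home furniture → 5% + 2% district = 7% → €12.12
Coat rack €61.01: home furniture → 5% + 2% district = 7% → €4.27
Total tax = €1.57 + €0.28 + €12.12 + €4.27 = €18.24

€18.24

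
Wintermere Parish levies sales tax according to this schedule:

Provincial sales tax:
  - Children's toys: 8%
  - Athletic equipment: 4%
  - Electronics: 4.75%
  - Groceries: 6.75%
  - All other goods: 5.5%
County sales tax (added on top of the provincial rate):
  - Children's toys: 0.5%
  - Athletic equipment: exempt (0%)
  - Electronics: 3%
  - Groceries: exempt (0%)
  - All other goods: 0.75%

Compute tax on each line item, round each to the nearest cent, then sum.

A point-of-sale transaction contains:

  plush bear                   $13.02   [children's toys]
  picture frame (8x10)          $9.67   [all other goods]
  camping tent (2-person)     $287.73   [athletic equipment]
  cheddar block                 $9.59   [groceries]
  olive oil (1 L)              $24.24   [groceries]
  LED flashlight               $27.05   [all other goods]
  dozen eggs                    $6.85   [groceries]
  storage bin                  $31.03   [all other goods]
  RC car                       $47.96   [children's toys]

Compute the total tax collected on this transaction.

Plush bear $13.02: children's toys → 8% + 0.5% county = 8.5% → $1.11
Picture frame (8x10) $9.67: all other goods → 5.5% + 0.75% county = 6.25% → $0.60
Camping tent (2-person) $287.73: athletic equipment → 4% + 0% county = 4% → $11.51
Cheddar block $9.59: groceries → 6.75% + 0% county = 6.75% → $0.65
Olive oil (1 L) $24.24: groceries → 6.75% + 0% county = 6.75% → $1.64
LED flashlight $27.05: all other goods → 5.5% + 0.75% county = 6.25% → $1.69
Dozen eggs $6.85: groceries → 6.75% + 0% county = 6.75% → $0.46
Storage bin $31.03: all other goods → 5.5% + 0.75% county = 6.25% → $1.94
RC car $47.96: children's toys → 8% + 0.5% county = 8.5% → $4.08
Total tax = $1.11 + $0.60 + $11.51 + $0.65 + $1.64 + $1.69 + $0.46 + $1.94 + $4.08 = $23.68

$23.68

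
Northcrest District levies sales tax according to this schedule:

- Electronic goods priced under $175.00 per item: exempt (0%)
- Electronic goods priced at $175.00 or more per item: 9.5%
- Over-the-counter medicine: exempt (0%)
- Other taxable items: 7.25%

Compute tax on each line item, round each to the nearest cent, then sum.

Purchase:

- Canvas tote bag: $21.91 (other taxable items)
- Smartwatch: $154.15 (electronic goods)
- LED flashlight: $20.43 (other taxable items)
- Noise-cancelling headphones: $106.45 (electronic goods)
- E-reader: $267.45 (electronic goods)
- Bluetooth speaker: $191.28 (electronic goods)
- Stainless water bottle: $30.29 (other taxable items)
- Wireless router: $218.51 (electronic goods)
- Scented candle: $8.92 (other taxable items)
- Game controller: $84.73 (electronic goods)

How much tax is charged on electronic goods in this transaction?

Smartwatch $154.15: electronic goods, under $175.00 → 0% → $0.00
Noise-cancelling headphones $106.45: electronic goods, under $175.00 → 0% → $0.00
E-reader $267.45: electronic goods, $175.00 or more → 9.5% → $25.41
Bluetooth speaker $191.28: electronic goods, $175.00 or more → 9.5% → $18.17
Wireless router $218.51: electronic goods, $175.00 or more → 9.5% → $20.76
Game controller $84.73: electronic goods, under $175.00 → 0% → $0.00
Tax on electronic goods = $0.00 + $0.00 + $25.41 + $18.17 + $20.76 + $0.00 = $64.34

$64.34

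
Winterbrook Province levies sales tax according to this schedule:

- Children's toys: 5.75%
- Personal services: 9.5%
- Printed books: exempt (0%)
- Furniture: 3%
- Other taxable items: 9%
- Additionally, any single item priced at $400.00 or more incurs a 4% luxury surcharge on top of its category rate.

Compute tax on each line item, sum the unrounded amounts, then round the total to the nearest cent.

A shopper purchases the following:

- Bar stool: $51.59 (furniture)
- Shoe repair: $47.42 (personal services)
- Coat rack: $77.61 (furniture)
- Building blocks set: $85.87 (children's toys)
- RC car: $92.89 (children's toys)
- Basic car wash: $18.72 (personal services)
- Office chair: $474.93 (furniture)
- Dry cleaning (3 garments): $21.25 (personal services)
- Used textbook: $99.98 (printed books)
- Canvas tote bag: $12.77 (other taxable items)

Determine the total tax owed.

Bar stool $51.59: furniture → 3% → $1.5477
Shoe repair $47.42: personal services → 9.5% → $4.5049
Coat rack $77.61: furniture → 3% → $2.3283
Building blocks set $85.87: children's toys → 5.75% → $4.937525
RC car $92.89: children's toys → 5.75% → $5.341175
Basic car wash $18.72: personal services → 9.5% → $1.7784
Office chair $474.93: furniture → 3% + 4% surcharge = 7% → $33.2451
Dry cleaning (3 garments) $21.25: personal services → 9.5% → $2.01875
Used textbook $99.98: printed books → 0% → $0.00
Canvas tote bag $12.77: other taxable items → 9% → $1.1493
Unrounded tax sum = $56.85115 → $56.85

$56.85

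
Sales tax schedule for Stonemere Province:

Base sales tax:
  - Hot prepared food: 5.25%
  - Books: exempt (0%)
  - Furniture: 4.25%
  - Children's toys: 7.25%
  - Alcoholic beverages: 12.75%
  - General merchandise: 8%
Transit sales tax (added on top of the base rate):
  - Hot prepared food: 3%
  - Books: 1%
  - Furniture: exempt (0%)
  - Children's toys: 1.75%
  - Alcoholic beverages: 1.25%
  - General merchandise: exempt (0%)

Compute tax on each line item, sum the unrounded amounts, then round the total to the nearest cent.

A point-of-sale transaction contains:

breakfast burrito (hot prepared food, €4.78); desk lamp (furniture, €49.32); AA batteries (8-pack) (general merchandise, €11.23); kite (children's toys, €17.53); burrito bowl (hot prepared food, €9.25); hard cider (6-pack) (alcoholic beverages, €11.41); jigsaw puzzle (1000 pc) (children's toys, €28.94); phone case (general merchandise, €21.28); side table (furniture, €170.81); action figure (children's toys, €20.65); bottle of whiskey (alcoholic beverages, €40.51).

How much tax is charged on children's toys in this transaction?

Kite €17.53: children's toys → 7.25% + 1.75% transit = 9% → €1.5777
Jigsaw puzzle (1000 pc) €28.94: children's toys → 7.25% + 1.75% transit = 9% → €2.6046
Action figure €20.65: children's toys → 7.25% + 1.75% transit = 9% → €1.8585
Tax on children's toys: unrounded sum = €6.0408 → €6.04

€6.04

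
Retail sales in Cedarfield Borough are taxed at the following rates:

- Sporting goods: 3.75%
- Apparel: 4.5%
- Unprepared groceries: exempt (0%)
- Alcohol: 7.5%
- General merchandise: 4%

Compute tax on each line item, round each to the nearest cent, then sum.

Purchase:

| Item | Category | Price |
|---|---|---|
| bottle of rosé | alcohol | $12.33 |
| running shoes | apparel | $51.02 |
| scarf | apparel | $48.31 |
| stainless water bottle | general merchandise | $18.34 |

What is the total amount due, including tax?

Bottle of rosé $12.33: alcohol → 7.5% → $0.92
Running shoes $51.02: apparel → 4.5% → $2.30
Scarf $48.31: apparel → 4.5% → $2.17
Stainless water bottle $18.34: general merchandise → 4% → $0.73
Subtotal = $130.00; tax = $6.12; total due = $136.12

$136.12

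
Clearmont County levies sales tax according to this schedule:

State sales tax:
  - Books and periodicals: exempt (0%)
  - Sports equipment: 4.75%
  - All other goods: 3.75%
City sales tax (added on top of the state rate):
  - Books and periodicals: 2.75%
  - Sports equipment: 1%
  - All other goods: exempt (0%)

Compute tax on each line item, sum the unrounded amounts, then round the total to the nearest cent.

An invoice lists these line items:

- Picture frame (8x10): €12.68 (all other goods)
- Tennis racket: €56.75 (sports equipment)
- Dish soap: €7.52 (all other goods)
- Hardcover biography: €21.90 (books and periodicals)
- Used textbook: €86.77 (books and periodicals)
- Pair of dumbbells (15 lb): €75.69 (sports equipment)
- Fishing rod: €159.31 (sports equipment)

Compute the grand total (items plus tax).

Picture frame (8x10) €12.68: all other goods → 3.75% + 0% city = 3.75% → €0.4755
Tennis racket €56.75: sports equipment → 4.75% + 1% city = 5.75% → €3.263125
Dish soap €7.52: all other goods → 3.75% + 0% city = 3.75% → €0.282
Hardcover biography €21.90: books and periodicals → 0% + 2.75% city = 2.75% → €0.60225
Used textbook €86.77: books and periodicals → 0% + 2.75% city = 2.75% → €2.386175
Pair of dumbbells (15 lb) €75.69: sports equipment → 4.75% + 1% city = 5.75% → €4.352175
Fishing rod €159.31: sports equipment → 4.75% + 1% city = 5.75% → €9.160325
Subtotal = €420.62; unrounded tax = €20.52155 → €20.52; total due = €441.14

€441.14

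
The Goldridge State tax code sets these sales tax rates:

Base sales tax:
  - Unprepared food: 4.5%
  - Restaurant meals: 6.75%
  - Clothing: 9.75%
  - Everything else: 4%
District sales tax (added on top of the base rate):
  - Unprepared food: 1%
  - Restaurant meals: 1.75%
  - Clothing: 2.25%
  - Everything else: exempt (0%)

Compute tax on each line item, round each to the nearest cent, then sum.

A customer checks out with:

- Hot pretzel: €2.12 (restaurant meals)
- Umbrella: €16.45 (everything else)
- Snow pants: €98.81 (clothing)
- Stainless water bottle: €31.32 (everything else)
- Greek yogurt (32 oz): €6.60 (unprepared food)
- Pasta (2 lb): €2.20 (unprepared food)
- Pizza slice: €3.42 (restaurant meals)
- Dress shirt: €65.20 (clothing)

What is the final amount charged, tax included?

Hot pretzel €2.12: restaurant meals → 6.75% + 1.75% district = 8.5% → €0.18
Umbrella €16.45: everything else → 4% + 0% district = 4% → €0.66
Snow pants €98.81: clothing → 9.75% + 2.25% district = 12% → €11.86
Stainless water bottle €31.32: everything else → 4% + 0% district = 4% → €1.25
Greek yogurt (32 oz) €6.60: unprepared food → 4.5% + 1% district = 5.5% → €0.36
Pasta (2 lb) €2.20: unprepared food → 4.5% + 1% district = 5.5% → €0.12
Pizza slice €3.42: restaurant meals → 6.75% + 1.75% district = 8.5% → €0.29
Dress shirt €65.20: clothing → 9.75% + 2.25% district = 12% → €7.82
Subtotal = €226.12; tax = €22.54; total due = €248.66

€248.66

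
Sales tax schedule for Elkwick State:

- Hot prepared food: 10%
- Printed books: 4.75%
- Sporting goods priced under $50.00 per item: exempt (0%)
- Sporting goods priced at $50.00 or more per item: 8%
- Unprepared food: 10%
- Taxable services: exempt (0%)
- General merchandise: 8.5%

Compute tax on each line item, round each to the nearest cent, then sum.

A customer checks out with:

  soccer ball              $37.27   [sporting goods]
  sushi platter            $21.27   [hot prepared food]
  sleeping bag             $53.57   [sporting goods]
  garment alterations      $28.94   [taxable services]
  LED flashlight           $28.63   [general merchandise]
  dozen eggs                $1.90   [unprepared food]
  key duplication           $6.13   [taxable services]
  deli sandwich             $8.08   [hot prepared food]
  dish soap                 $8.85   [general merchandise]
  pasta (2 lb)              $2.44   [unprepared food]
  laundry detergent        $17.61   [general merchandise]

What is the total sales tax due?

Soccer ball $37.27: sporting goods, under $50.00 → 0% → $0.00
Sushi platter $21.27: hot prepared food → 10% → $2.13
Sleeping bag $53.57: sporting goods, $50.00 or more → 8% → $4.29
Garment alterations $28.94: taxable services → 0% → $0.00
LED flashlight $28.63: general merchandise → 8.5% → $2.43
Dozen eggs $1.90: unprepared food → 10% → $0.19
Key duplication $6.13: taxable services → 0% → $0.00
Deli sandwich $8.08: hot prepared food → 10% → $0.81
Dish soap $8.85: general merchandise → 8.5% → $0.75
Pasta (2 lb) $2.44: unprepared food → 10% → $0.24
Laundry detergent $17.61: general merchandise → 8.5% → $1.50
Total tax = $2.13 + $4.29 + $2.43 + $0.19 + $0.81 + $0.75 + $0.24 + $1.50 = $12.34

$12.34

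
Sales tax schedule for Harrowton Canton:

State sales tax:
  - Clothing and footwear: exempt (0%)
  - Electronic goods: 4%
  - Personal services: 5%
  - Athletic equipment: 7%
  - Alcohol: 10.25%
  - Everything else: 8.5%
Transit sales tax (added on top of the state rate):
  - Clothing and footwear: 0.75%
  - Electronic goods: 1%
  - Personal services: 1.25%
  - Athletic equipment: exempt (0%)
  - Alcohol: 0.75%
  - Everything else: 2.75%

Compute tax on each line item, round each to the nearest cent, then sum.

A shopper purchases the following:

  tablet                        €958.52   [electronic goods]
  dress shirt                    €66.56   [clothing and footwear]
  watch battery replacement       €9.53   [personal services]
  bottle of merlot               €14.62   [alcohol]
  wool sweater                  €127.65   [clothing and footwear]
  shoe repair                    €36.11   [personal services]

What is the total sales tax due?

Tablet €958.52: electronic goods → 4% + 1% transit = 5% → €47.93
Dress shirt €66.56: clothing and footwear → 0% + 0.75% transit = 0.75% → €0.50
Watch battery replacement €9.53: personal services → 5% + 1.25% transit = 6.25% → €0.60
Bottle of merlot €14.62: alcohol → 10.25% + 0.75% transit = 11% → €1.61
Wool sweater €127.65: clothing and footwear → 0% + 0.75% transit = 0.75% → €0.96
Shoe repair €36.11: personal services → 5% + 1.25% transit = 6.25% → €2.26
Total tax = €47.93 + €0.50 + €0.60 + €1.61 + €0.96 + €2.26 = €53.86

€53.86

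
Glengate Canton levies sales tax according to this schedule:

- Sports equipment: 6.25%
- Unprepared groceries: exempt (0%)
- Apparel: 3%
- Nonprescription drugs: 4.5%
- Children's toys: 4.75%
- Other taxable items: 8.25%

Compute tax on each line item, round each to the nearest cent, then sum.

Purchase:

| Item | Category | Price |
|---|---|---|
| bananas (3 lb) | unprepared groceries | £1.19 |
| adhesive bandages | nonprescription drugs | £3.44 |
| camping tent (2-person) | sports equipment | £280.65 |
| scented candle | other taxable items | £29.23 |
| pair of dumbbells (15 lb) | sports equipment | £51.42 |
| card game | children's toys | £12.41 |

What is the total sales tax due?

£23.90

Bananas (3 lb) £1.19: unprepared groceries → 0% → £0.00
Adhesive bandages £3.44: nonprescription drugs → 4.5% → £0.15
Camping tent (2-person) £280.65: sports equipment → 6.25% → £17.54
Scented candle £29.23: other taxable items → 8.25% → £2.41
Pair of dumbbells (15 lb) £51.42: sports equipment → 6.25% → £3.21
Card game £12.41: children's toys → 4.75% → £0.59
Total tax = £0.15 + £17.54 + £2.41 + £3.21 + £0.59 = £23.90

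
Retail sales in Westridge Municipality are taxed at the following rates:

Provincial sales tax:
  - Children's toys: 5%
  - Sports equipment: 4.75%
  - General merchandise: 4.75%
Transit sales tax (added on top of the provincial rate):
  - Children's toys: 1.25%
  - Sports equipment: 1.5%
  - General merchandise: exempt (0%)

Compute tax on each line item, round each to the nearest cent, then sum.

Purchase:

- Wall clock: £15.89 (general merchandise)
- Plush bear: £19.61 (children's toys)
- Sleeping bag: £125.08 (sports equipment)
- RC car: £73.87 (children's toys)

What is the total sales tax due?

£14.42

Wall clock £15.89: general merchandise → 4.75% + 0% transit = 4.75% → £0.75
Plush bear £19.61: children's toys → 5% + 1.25% transit = 6.25% → £1.23
Sleeping bag £125.08: sports equipment → 4.75% + 1.5% transit = 6.25% → £7.82
RC car £73.87: children's toys → 5% + 1.25% transit = 6.25% → £4.62
Total tax = £0.75 + £1.23 + £7.82 + £4.62 = £14.42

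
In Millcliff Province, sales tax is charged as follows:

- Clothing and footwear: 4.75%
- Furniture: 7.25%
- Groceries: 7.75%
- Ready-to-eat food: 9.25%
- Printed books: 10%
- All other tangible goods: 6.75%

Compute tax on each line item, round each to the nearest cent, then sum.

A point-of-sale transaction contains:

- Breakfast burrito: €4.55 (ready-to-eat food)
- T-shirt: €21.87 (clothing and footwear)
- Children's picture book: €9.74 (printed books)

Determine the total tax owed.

Breakfast burrito €4.55: ready-to-eat food → 9.25% → €0.42
T-shirt €21.87: clothing and footwear → 4.75% → €1.04
Children's picture book €9.74: printed books → 10% → €0.97
Total tax = €0.42 + €1.04 + €0.97 = €2.43

€2.43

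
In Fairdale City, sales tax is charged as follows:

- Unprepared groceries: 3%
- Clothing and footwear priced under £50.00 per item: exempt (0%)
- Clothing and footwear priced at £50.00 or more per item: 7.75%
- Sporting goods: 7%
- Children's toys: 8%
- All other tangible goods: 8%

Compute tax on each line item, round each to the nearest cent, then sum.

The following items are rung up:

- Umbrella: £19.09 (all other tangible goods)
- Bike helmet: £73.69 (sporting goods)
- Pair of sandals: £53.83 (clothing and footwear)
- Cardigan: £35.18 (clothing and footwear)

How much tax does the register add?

£10.86

Umbrella £19.09: all other tangible goods → 8% → £1.53
Bike helmet £73.69: sporting goods → 7% → £5.16
Pair of sandals £53.83: clothing and footwear, £50.00 or more → 7.75% → £4.17
Cardigan £35.18: clothing and footwear, under £50.00 → 0% → £0.00
Total tax = £1.53 + £5.16 + £4.17 = £10.86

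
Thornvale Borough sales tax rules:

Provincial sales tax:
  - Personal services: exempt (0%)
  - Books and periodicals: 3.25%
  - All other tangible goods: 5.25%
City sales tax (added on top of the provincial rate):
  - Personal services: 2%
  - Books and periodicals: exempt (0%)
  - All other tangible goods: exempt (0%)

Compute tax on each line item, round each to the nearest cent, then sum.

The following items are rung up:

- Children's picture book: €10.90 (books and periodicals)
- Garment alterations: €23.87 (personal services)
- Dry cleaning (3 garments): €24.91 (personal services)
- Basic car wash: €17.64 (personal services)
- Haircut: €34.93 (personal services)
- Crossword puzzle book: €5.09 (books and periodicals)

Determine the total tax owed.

€2.55

Children's picture book €10.90: books and periodicals → 3.25% + 0% city = 3.25% → €0.35
Garment alterations €23.87: personal services → 0% + 2% city = 2% → €0.48
Dry cleaning (3 garments) €24.91: personal services → 0% + 2% city = 2% → €0.50
Basic car wash €17.64: personal services → 0% + 2% city = 2% → €0.35
Haircut €34.93: personal services → 0% + 2% city = 2% → €0.70
Crossword puzzle book €5.09: books and periodicals → 3.25% + 0% city = 3.25% → €0.17
Total tax = €0.35 + €0.48 + €0.50 + €0.35 + €0.70 + €0.17 = €2.55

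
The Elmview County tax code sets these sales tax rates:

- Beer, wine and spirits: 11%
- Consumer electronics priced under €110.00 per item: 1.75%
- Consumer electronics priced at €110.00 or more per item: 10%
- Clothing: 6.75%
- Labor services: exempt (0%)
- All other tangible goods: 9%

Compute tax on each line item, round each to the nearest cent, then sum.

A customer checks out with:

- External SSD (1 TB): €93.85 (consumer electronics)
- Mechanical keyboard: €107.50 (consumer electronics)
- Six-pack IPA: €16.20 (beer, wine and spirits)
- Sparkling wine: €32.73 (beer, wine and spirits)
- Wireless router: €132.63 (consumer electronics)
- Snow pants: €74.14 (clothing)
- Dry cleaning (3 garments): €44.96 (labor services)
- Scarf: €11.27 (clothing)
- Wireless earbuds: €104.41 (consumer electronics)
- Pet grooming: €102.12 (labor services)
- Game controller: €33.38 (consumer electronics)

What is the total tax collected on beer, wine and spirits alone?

Six-pack IPA €16.20: beer, wine and spirits → 11% → €1.78
Sparkling wine €32.73: beer, wine and spirits → 11% → €3.60
Tax on beer, wine and spirits = €1.78 + €3.60 = €5.38

€5.38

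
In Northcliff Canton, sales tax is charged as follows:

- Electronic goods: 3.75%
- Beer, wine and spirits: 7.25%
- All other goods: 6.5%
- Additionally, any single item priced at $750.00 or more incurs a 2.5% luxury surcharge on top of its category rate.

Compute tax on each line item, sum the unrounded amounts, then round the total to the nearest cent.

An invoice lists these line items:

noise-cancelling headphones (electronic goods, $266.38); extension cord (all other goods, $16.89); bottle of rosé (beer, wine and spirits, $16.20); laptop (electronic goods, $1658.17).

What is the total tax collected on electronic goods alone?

$113.62

Noise-cancelling headphones $266.38: electronic goods → 3.75% → $9.98925
Laptop $1658.17: electronic goods → 3.75% + 2.5% surcharge = 6.25% → $103.635625
Tax on electronic goods: unrounded sum = $113.624875 → $113.62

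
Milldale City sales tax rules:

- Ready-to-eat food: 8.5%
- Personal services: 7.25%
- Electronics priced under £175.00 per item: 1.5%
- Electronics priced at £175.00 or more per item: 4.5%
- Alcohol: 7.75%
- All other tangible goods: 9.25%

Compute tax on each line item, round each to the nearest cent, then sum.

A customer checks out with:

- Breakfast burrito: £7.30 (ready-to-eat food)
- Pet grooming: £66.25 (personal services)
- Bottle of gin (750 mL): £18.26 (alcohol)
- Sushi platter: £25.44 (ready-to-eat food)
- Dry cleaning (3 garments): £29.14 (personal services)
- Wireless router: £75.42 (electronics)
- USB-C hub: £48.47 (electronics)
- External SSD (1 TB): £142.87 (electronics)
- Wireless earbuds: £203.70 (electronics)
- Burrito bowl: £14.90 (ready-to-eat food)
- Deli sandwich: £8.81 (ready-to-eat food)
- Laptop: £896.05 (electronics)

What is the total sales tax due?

£66.62

Breakfast burrito £7.30: ready-to-eat food → 8.5% → £0.62
Pet grooming £66.25: personal services → 7.25% → £4.80
Bottle of gin (750 mL) £18.26: alcohol → 7.75% → £1.42
Sushi platter £25.44: ready-to-eat food → 8.5% → £2.16
Dry cleaning (3 garments) £29.14: personal services → 7.25% → £2.11
Wireless router £75.42: electronics, under £175.00 → 1.5% → £1.13
USB-C hub £48.47: electronics, under £175.00 → 1.5% → £0.73
External SSD (1 TB) £142.87: electronics, under £175.00 → 1.5% → £2.14
Wireless earbuds £203.70: electronics, £175.00 or more → 4.5% → £9.17
Burrito bowl £14.90: ready-to-eat food → 8.5% → £1.27
Deli sandwich £8.81: ready-to-eat food → 8.5% → £0.75
Laptop £896.05: electronics, £175.00 or more → 4.5% → £40.32
Total tax = £0.62 + £4.80 + £1.42 + £2.16 + £2.11 + £1.13 + £0.73 + £2.14 + £9.17 + £1.27 + £0.75 + £40.32 = £66.62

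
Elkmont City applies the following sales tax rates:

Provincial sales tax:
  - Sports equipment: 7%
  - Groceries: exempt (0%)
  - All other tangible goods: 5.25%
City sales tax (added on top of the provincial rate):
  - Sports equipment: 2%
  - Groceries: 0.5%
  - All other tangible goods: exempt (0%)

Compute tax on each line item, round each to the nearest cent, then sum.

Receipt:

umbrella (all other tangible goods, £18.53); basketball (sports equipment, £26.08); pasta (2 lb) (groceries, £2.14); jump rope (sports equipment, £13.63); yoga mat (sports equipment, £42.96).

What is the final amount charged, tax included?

Umbrella £18.53: all other tangible goods → 5.25% + 0% city = 5.25% → £0.97
Basketball £26.08: sports equipment → 7% + 2% city = 9% → £2.35
Pasta (2 lb) £2.14: groceries → 0% + 0.5% city = 0.5% → £0.01
Jump rope £13.63: sports equipment → 7% + 2% city = 9% → £1.23
Yoga mat £42.96: sports equipment → 7% + 2% city = 9% → £3.87
Subtotal = £103.34; tax = £8.43; total due = £111.77

£111.77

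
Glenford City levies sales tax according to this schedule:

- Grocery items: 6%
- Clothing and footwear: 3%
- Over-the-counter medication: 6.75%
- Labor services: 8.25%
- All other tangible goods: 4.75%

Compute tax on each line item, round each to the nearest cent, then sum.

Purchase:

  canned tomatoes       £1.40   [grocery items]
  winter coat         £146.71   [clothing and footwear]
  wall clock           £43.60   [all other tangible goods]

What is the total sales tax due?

£6.55

Canned tomatoes £1.40: grocery items → 6% → £0.08
Winter coat £146.71: clothing and footwear → 3% → £4.40
Wall clock £43.60: all other tangible goods → 4.75% → £2.07
Total tax = £0.08 + £4.40 + £2.07 = £6.55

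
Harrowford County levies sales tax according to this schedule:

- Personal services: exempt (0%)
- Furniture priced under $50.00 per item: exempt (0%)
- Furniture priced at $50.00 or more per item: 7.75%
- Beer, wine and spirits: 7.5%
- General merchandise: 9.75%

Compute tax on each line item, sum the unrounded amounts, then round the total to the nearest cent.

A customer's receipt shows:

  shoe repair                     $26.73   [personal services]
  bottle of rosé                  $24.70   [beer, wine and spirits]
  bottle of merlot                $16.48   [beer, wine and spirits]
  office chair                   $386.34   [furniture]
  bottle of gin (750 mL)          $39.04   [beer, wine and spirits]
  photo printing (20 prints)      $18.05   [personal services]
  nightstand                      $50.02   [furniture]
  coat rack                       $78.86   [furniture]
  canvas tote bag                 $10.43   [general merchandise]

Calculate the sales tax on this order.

$46.96

Shoe repair $26.73: personal services → 0% → $0.00
Bottle of rosé $24.70: beer, wine and spirits → 7.5% → $1.8525
Bottle of merlot $16.48: beer, wine and spirits → 7.5% → $1.236
Office chair $386.34: furniture, $50.00 or more → 7.75% → $29.94135
Bottle of gin (750 mL) $39.04: beer, wine and spirits → 7.5% → $2.928
Photo printing (20 prints) $18.05: personal services → 0% → $0.00
Nightstand $50.02: furniture, $50.00 or more → 7.75% → $3.87655
Coat rack $78.86: furniture, $50.00 or more → 7.75% → $6.11165
Canvas tote bag $10.43: general merchandise → 9.75% → $1.016925
Unrounded tax sum = $46.962975 → $46.96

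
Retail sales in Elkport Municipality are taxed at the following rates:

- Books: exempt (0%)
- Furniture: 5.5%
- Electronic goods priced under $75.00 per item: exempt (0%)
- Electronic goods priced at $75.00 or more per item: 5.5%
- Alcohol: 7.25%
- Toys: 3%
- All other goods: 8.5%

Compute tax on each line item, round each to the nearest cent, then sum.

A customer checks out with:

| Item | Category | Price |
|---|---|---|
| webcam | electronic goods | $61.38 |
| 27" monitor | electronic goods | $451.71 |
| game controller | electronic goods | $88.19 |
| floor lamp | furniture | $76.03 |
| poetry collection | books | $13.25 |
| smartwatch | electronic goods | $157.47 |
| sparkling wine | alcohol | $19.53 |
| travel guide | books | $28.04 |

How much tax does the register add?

$43.95

Webcam $61.38: electronic goods, under $75.00 → 0% → $0.00
27" monitor $451.71: electronic goods, $75.00 or more → 5.5% → $24.84
Game controller $88.19: electronic goods, $75.00 or more → 5.5% → $4.85
Floor lamp $76.03: furniture → 5.5% → $4.18
Poetry collection $13.25: books → 0% → $0.00
Smartwatch $157.47: electronic goods, $75.00 or more → 5.5% → $8.66
Sparkling wine $19.53: alcohol → 7.25% → $1.42
Travel guide $28.04: books → 0% → $0.00
Total tax = $24.84 + $4.85 + $4.18 + $8.66 + $1.42 = $43.95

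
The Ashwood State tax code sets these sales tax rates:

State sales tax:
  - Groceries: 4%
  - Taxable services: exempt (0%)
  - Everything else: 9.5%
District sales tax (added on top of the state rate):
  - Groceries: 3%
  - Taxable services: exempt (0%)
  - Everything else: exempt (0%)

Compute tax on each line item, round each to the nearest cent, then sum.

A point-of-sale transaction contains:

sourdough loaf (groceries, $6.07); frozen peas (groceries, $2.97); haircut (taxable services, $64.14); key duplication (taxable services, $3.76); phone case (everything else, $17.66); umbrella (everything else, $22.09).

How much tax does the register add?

Sourdough loaf $6.07: groceries → 4% + 3% district = 7% → $0.42
Frozen peas $2.97: groceries → 4% + 3% district = 7% → $0.21
Haircut $64.14: taxable services → 0% + 0% district = 0% → $0.00
Key duplication $3.76: taxable services → 0% + 0% district = 0% → $0.00
Phone case $17.66: everything else → 9.5% + 0% district = 9.5% → $1.68
Umbrella $22.09: everything else → 9.5% + 0% district = 9.5% → $2.10
Total tax = $0.42 + $0.21 + $1.68 + $2.10 = $4.41

$4.41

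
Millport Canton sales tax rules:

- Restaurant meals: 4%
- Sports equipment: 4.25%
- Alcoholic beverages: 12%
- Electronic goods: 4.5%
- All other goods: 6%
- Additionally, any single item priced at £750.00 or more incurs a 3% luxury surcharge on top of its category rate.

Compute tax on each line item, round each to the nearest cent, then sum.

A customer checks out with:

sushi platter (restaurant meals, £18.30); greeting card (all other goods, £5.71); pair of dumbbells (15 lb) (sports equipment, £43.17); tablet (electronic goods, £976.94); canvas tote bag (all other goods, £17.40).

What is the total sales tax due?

Sushi platter £18.30: restaurant meals → 4% → £0.73
Greeting card £5.71: all other goods → 6% → £0.34
Pair of dumbbells (15 lb) £43.17: sports equipment → 4.25% → £1.83
Tablet £976.94: electronic goods → 4.5% + 3% surcharge = 7.5% → £73.27
Canvas tote bag £17.40: all other goods → 6% → £1.04
Total tax = £0.73 + £0.34 + £1.83 + £73.27 + £1.04 = £77.21

£77.21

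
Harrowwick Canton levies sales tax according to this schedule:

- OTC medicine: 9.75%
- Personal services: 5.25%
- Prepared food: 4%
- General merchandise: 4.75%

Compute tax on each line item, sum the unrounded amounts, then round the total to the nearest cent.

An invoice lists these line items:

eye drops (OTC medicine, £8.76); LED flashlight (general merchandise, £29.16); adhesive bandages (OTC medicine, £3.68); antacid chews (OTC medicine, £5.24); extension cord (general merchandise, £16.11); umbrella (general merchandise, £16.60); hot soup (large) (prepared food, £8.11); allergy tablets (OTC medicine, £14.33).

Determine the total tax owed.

Eye drops £8.76: OTC medicine → 9.75% → £0.8541
LED flashlight £29.16: general merchandise → 4.75% → £1.3851
Adhesive bandages £3.68: OTC medicine → 9.75% → £0.3588
Antacid chews £5.24: OTC medicine → 9.75% → £0.5109
Extension cord £16.11: general merchandise → 4.75% → £0.765225
Umbrella £16.60: general merchandise → 4.75% → £0.7885
Hot soup (large) £8.11: prepared food → 4% → £0.3244
Allergy tablets £14.33: OTC medicine → 9.75% → £1.397175
Unrounded tax sum = £6.3842 → £6.38

£6.38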